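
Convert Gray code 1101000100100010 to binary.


Gray code: 1101000100100010
MSB stays the same: 1
Each subsequent bit = prev_binary XOR current_gray:
  B[1] = 1 XOR 1 = 0
  B[2] = 0 XOR 0 = 0
  B[3] = 0 XOR 1 = 1
  B[4] = 1 XOR 0 = 1
  B[5] = 1 XOR 0 = 1
  B[6] = 1 XOR 0 = 1
  B[7] = 1 XOR 1 = 0
  B[8] = 0 XOR 0 = 0
  B[9] = 0 XOR 0 = 0
  B[10] = 0 XOR 1 = 1
  B[11] = 1 XOR 0 = 1
  B[12] = 1 XOR 0 = 1
  B[13] = 1 XOR 0 = 1
  B[14] = 1 XOR 1 = 0
  B[15] = 0 XOR 0 = 0
= 1001111000111100 (40508 decimal)


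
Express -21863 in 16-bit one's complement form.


Original: 0101010101100111
Invert all bits:
  bit 0: 0 → 1
  bit 1: 1 → 0
  bit 2: 0 → 1
  bit 3: 1 → 0
  bit 4: 0 → 1
  bit 5: 1 → 0
  bit 6: 0 → 1
  bit 7: 1 → 0
  bit 8: 0 → 1
  bit 9: 1 → 0
  bit 10: 1 → 0
  bit 11: 0 → 1
  bit 12: 0 → 1
  bit 13: 1 → 0
  bit 14: 1 → 0
  bit 15: 1 → 0
= 1010101010011000


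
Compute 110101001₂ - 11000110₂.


Align and subtract column by column (LSB to MSB, borrowing when needed):
  110101001
- 011000110
  ---------
  col 0: (1 - 0 borrow-in) - 0 → 1 - 0 = 1, borrow out 0
  col 1: (0 - 0 borrow-in) - 1 → borrow from next column: (0+2) - 1 = 1, borrow out 1
  col 2: (0 - 1 borrow-in) - 1 → borrow from next column: (-1+2) - 1 = 0, borrow out 1
  col 3: (1 - 1 borrow-in) - 0 → 0 - 0 = 0, borrow out 0
  col 4: (0 - 0 borrow-in) - 0 → 0 - 0 = 0, borrow out 0
  col 5: (1 - 0 borrow-in) - 0 → 1 - 0 = 1, borrow out 0
  col 6: (0 - 0 borrow-in) - 1 → borrow from next column: (0+2) - 1 = 1, borrow out 1
  col 7: (1 - 1 borrow-in) - 1 → borrow from next column: (0+2) - 1 = 1, borrow out 1
  col 8: (1 - 1 borrow-in) - 0 → 0 - 0 = 0, borrow out 0
Reading bits MSB→LSB: 011100011
Strip leading zeros: 11100011
= 11100011


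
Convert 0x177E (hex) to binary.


Each hex digit → 4 binary bits:
  1 = 0001
  7 = 0111
  7 = 0111
  E = 1110
Concatenate: 0001 0111 0111 1110
= 0001011101111110


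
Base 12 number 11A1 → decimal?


Positional values (base 12):
  1 × 12^0 = 1 × 1 = 1
  A × 12^1 = 10 × 12 = 120
  1 × 12^2 = 1 × 144 = 144
  1 × 12^3 = 1 × 1728 = 1728
Sum = 1 + 120 + 144 + 1728
= 1993


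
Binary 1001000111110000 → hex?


Group into 4-bit nibbles: 1001000111110000
  1001 = 9
  0001 = 1
  1111 = F
  0000 = 0
= 0x91F0


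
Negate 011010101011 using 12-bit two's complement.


Original: 011010101011
Step 1 - Invert all bits: 100101010100
Step 2 - Add 1: 100101010100 + 1
= 100101010101 (represents -1707)


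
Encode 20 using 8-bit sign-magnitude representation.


Sign bit: 0 (positive)
Magnitude: 20 = 0010100
= 00010100


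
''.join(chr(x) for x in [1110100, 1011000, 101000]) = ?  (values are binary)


Codes (binary): 1110100 1011000 101000
Per-code ASCII lookup:
  1110100 = 116  (range 97-122: lowercase, 116 - 97 = 19) → 't'
  1011000 = 88  (range 65-90: uppercase, 88 - 65 = 23) → 'X'
  101000 = 40  (special character) → '('
= 'tX('


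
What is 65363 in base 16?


Divide by 16 repeatedly:
65363 ÷ 16 = 4085 remainder 3 (3)
4085 ÷ 16 = 255 remainder 5 (5)
255 ÷ 16 = 15 remainder 15 (F)
15 ÷ 16 = 0 remainder 15 (F)
Reading remainders bottom-up:
= 0xFF53


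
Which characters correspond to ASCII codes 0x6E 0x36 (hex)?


Codes (hex): 0x6E 0x36
Per-code ASCII lookup:
  0x6E = 110  (range 97-122: lowercase, 110 - 97 = 13) → 'n'
  0x36 = 54  (range 48-57: digits, 54 - 48 = 6) → '6'
= 'n6'


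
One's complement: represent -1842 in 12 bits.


Original: 011100110010
Invert all bits:
  bit 0: 0 → 1
  bit 1: 1 → 0
  bit 2: 1 → 0
  bit 3: 1 → 0
  bit 4: 0 → 1
  bit 5: 0 → 1
  bit 6: 1 → 0
  bit 7: 1 → 0
  bit 8: 0 → 1
  bit 9: 0 → 1
  bit 10: 1 → 0
  bit 11: 0 → 1
= 100011001101


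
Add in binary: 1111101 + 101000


Align and add column by column (LSB to MSB, carry propagating):
  01111101
+ 00101000
  --------
  col 0: 1 + 0 + 0 (carry in) = 1 → bit 1, carry out 0
  col 1: 0 + 0 + 0 (carry in) = 0 → bit 0, carry out 0
  col 2: 1 + 0 + 0 (carry in) = 1 → bit 1, carry out 0
  col 3: 1 + 1 + 0 (carry in) = 2 → bit 0, carry out 1
  col 4: 1 + 0 + 1 (carry in) = 2 → bit 0, carry out 1
  col 5: 1 + 1 + 1 (carry in) = 3 → bit 1, carry out 1
  col 6: 1 + 0 + 1 (carry in) = 2 → bit 0, carry out 1
  col 7: 0 + 0 + 1 (carry in) = 1 → bit 1, carry out 0
Reading bits MSB→LSB: 10100101
Strip leading zeros: 10100101
= 10100101


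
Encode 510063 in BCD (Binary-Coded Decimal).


Each digit → 4-bit binary:
  5 → 0101
  1 → 0001
  0 → 0000
  0 → 0000
  6 → 0110
  3 → 0011
= 0101 0001 0000 0000 0110 0011


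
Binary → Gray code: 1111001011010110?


Binary: 1111001011010110
Gray code: G = B XOR (B >> 1)
B >> 1 = 0111100101101011
1111001011010110 XOR 0111100101101011:
  1 XOR 0 = 1
  1 XOR 1 = 0
  1 XOR 1 = 0
  1 XOR 1 = 0
  0 XOR 1 = 1
  0 XOR 0 = 0
  1 XOR 0 = 1
  0 XOR 1 = 1
  1 XOR 0 = 1
  1 XOR 1 = 0
  0 XOR 1 = 1
  1 XOR 0 = 1
  0 XOR 1 = 1
  1 XOR 0 = 1
  1 XOR 1 = 0
  0 XOR 1 = 1
= 1000101110111101


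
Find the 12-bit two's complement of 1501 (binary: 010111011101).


Original: 010111011101
Step 1 - Invert all bits: 101000100010
Step 2 - Add 1: 101000100010 + 1
= 101000100011 (represents -1501)


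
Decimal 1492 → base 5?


Divide by 5 repeatedly:
1492 ÷ 5 = 298 remainder 2
298 ÷ 5 = 59 remainder 3
59 ÷ 5 = 11 remainder 4
11 ÷ 5 = 2 remainder 1
2 ÷ 5 = 0 remainder 2
Reading remainders bottom-up:
= 21432


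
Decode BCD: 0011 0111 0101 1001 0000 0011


Each 4-bit group → digit:
  0011 → 3
  0111 → 7
  0101 → 5
  1001 → 9
  0000 → 0
  0011 → 3
= 375903


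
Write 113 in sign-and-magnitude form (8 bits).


Sign bit: 0 (positive)
Magnitude: 113 = 1110001
= 01110001


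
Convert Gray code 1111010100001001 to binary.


Gray code: 1111010100001001
MSB stays the same: 1
Each subsequent bit = prev_binary XOR current_gray:
  B[1] = 1 XOR 1 = 0
  B[2] = 0 XOR 1 = 1
  B[3] = 1 XOR 1 = 0
  B[4] = 0 XOR 0 = 0
  B[5] = 0 XOR 1 = 1
  B[6] = 1 XOR 0 = 1
  B[7] = 1 XOR 1 = 0
  B[8] = 0 XOR 0 = 0
  B[9] = 0 XOR 0 = 0
  B[10] = 0 XOR 0 = 0
  B[11] = 0 XOR 0 = 0
  B[12] = 0 XOR 1 = 1
  B[13] = 1 XOR 0 = 1
  B[14] = 1 XOR 0 = 1
  B[15] = 1 XOR 1 = 0
= 1010011000001110 (42510 decimal)


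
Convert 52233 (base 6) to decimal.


Positional values (base 6):
  3 × 6^0 = 3 × 1 = 3
  3 × 6^1 = 3 × 6 = 18
  2 × 6^2 = 2 × 36 = 72
  2 × 6^3 = 2 × 216 = 432
  5 × 6^4 = 5 × 1296 = 6480
Sum = 3 + 18 + 72 + 432 + 6480
= 7005


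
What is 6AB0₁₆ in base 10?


Positional values:
Position 0: 0 × 16^0 = 0 × 1 = 0
Position 1: B × 16^1 = 11 × 16 = 176
Position 2: A × 16^2 = 10 × 256 = 2560
Position 3: 6 × 16^3 = 6 × 4096 = 24576
Sum = 0 + 176 + 2560 + 24576
= 27312


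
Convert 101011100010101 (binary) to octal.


Group into 3-bit groups: 101011100010101
  101 = 5
  011 = 3
  100 = 4
  010 = 2
  101 = 5
= 0o53425


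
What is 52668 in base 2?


Divide by 2 repeatedly:
52668 ÷ 2 = 26334 remainder 0
26334 ÷ 2 = 13167 remainder 0
13167 ÷ 2 = 6583 remainder 1
6583 ÷ 2 = 3291 remainder 1
3291 ÷ 2 = 1645 remainder 1
1645 ÷ 2 = 822 remainder 1
822 ÷ 2 = 411 remainder 0
411 ÷ 2 = 205 remainder 1
205 ÷ 2 = 102 remainder 1
102 ÷ 2 = 51 remainder 0
51 ÷ 2 = 25 remainder 1
25 ÷ 2 = 12 remainder 1
12 ÷ 2 = 6 remainder 0
6 ÷ 2 = 3 remainder 0
3 ÷ 2 = 1 remainder 1
1 ÷ 2 = 0 remainder 1
Reading remainders bottom-up:
= 1100110110111100


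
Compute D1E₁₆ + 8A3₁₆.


Align and add column by column (LSB to MSB, each column mod 16 with carry):
  0D1E
+ 08A3
  ----
  col 0: E(14) + 3(3) + 0 (carry in) = 17 → 1(1), carry out 1
  col 1: 1(1) + A(10) + 1 (carry in) = 12 → C(12), carry out 0
  col 2: D(13) + 8(8) + 0 (carry in) = 21 → 5(5), carry out 1
  col 3: 0(0) + 0(0) + 1 (carry in) = 1 → 1(1), carry out 0
Reading digits MSB→LSB: 15C1
Strip leading zeros: 15C1
= 0x15C1


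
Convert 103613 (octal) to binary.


Each octal digit → 3 binary bits:
  1 = 001
  0 = 000
  3 = 011
  6 = 110
  1 = 001
  3 = 011
Concatenate: 001 000 011 110 001 011
= 001000011110001011


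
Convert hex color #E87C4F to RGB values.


Hex: #E87C4F
R = E8₁₆ = 232
G = 7C₁₆ = 124
B = 4F₁₆ = 79
= RGB(232, 124, 79)


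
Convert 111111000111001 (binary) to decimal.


Positional values:
Bit 0: 1 × 2^0 = 1
Bit 3: 1 × 2^3 = 8
Bit 4: 1 × 2^4 = 16
Bit 5: 1 × 2^5 = 32
Bit 9: 1 × 2^9 = 512
Bit 10: 1 × 2^10 = 1024
Bit 11: 1 × 2^11 = 2048
Bit 12: 1 × 2^12 = 4096
Bit 13: 1 × 2^13 = 8192
Bit 14: 1 × 2^14 = 16384
Sum = 1 + 8 + 16 + 32 + 512 + 1024 + 2048 + 4096 + 8192 + 16384
= 32313


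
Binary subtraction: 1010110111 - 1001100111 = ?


Align and subtract column by column (LSB to MSB, borrowing when needed):
  1010110111
- 1001100111
  ----------
  col 0: (1 - 0 borrow-in) - 1 → 1 - 1 = 0, borrow out 0
  col 1: (1 - 0 borrow-in) - 1 → 1 - 1 = 0, borrow out 0
  col 2: (1 - 0 borrow-in) - 1 → 1 - 1 = 0, borrow out 0
  col 3: (0 - 0 borrow-in) - 0 → 0 - 0 = 0, borrow out 0
  col 4: (1 - 0 borrow-in) - 0 → 1 - 0 = 1, borrow out 0
  col 5: (1 - 0 borrow-in) - 1 → 1 - 1 = 0, borrow out 0
  col 6: (0 - 0 borrow-in) - 1 → borrow from next column: (0+2) - 1 = 1, borrow out 1
  col 7: (1 - 1 borrow-in) - 0 → 0 - 0 = 0, borrow out 0
  col 8: (0 - 0 borrow-in) - 0 → 0 - 0 = 0, borrow out 0
  col 9: (1 - 0 borrow-in) - 1 → 1 - 1 = 0, borrow out 0
Reading bits MSB→LSB: 0001010000
Strip leading zeros: 1010000
= 1010000


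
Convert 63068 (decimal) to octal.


Divide by 8 repeatedly:
63068 ÷ 8 = 7883 remainder 4
7883 ÷ 8 = 985 remainder 3
985 ÷ 8 = 123 remainder 1
123 ÷ 8 = 15 remainder 3
15 ÷ 8 = 1 remainder 7
1 ÷ 8 = 0 remainder 1
Reading remainders bottom-up:
= 0o173134


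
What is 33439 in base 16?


Divide by 16 repeatedly:
33439 ÷ 16 = 2089 remainder 15 (F)
2089 ÷ 16 = 130 remainder 9 (9)
130 ÷ 16 = 8 remainder 2 (2)
8 ÷ 16 = 0 remainder 8 (8)
Reading remainders bottom-up:
= 0x829F


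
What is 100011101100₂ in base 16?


Group into 4-bit nibbles: 100011101100
  1000 = 8
  1110 = E
  1100 = C
= 0x8EC


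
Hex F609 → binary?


Each hex digit → 4 binary bits:
  F = 1111
  6 = 0110
  0 = 0000
  9 = 1001
Concatenate: 1111 0110 0000 1001
= 1111011000001001


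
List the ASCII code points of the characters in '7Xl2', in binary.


String: '7Xl2'  (4 characters)
Per-character ASCII lookup:
  '7': digits start at 48: '7' = 48 + 7 = 55 → 110111
  'X': uppercase starts at 65: 'X' = 65 + 23 = 88 → 1011000
  'l': lowercase starts at 97: 'l' = 97 + 11 = 108 → 1101100
  '2': digits start at 48: '2' = 48 + 2 = 50 → 110010
= 110111 1011000 1101100 110010


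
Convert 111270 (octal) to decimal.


Positional values:
Position 0: 0 × 8^0 = 0
Position 1: 7 × 8^1 = 56
Position 2: 2 × 8^2 = 128
Position 3: 1 × 8^3 = 512
Position 4: 1 × 8^4 = 4096
Position 5: 1 × 8^5 = 32768
Sum = 0 + 56 + 128 + 512 + 4096 + 32768
= 37560


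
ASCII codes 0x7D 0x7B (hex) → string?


Codes (hex): 0x7D 0x7B
Per-code ASCII lookup:
  0x7D = 125  (special character) → '}'
  0x7B = 123  (special character) → '{'
= '}{'


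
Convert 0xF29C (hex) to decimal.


Positional values:
Position 0: C × 16^0 = 12 × 1 = 12
Position 1: 9 × 16^1 = 9 × 16 = 144
Position 2: 2 × 16^2 = 2 × 256 = 512
Position 3: F × 16^3 = 15 × 4096 = 61440
Sum = 12 + 144 + 512 + 61440
= 62108


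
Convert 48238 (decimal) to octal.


Divide by 8 repeatedly:
48238 ÷ 8 = 6029 remainder 6
6029 ÷ 8 = 753 remainder 5
753 ÷ 8 = 94 remainder 1
94 ÷ 8 = 11 remainder 6
11 ÷ 8 = 1 remainder 3
1 ÷ 8 = 0 remainder 1
Reading remainders bottom-up:
= 0o136156


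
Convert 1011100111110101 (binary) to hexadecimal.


Group into 4-bit nibbles: 1011100111110101
  1011 = B
  1001 = 9
  1111 = F
  0101 = 5
= 0xB9F5


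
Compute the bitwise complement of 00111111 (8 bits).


Original: 00111111
Invert all bits:
  bit 0: 0 → 1
  bit 1: 0 → 1
  bit 2: 1 → 0
  bit 3: 1 → 0
  bit 4: 1 → 0
  bit 5: 1 → 0
  bit 6: 1 → 0
  bit 7: 1 → 0
= 11000000


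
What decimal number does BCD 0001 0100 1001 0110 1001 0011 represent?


Each 4-bit group → digit:
  0001 → 1
  0100 → 4
  1001 → 9
  0110 → 6
  1001 → 9
  0011 → 3
= 149693


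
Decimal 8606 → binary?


Divide by 2 repeatedly:
8606 ÷ 2 = 4303 remainder 0
4303 ÷ 2 = 2151 remainder 1
2151 ÷ 2 = 1075 remainder 1
1075 ÷ 2 = 537 remainder 1
537 ÷ 2 = 268 remainder 1
268 ÷ 2 = 134 remainder 0
134 ÷ 2 = 67 remainder 0
67 ÷ 2 = 33 remainder 1
33 ÷ 2 = 16 remainder 1
16 ÷ 2 = 8 remainder 0
8 ÷ 2 = 4 remainder 0
4 ÷ 2 = 2 remainder 0
2 ÷ 2 = 1 remainder 0
1 ÷ 2 = 0 remainder 1
Reading remainders bottom-up:
= 10000110011110


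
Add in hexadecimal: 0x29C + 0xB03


Align and add column by column (LSB to MSB, each column mod 16 with carry):
  029C
+ 0B03
  ----
  col 0: C(12) + 3(3) + 0 (carry in) = 15 → F(15), carry out 0
  col 1: 9(9) + 0(0) + 0 (carry in) = 9 → 9(9), carry out 0
  col 2: 2(2) + B(11) + 0 (carry in) = 13 → D(13), carry out 0
  col 3: 0(0) + 0(0) + 0 (carry in) = 0 → 0(0), carry out 0
Reading digits MSB→LSB: 0D9F
Strip leading zeros: D9F
= 0xD9F


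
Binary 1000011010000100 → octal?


Group into 3-bit groups: 001000011010000100
  001 = 1
  000 = 0
  011 = 3
  010 = 2
  000 = 0
  100 = 4
= 0o103204


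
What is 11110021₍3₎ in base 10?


Positional values (base 3):
  1 × 3^0 = 1 × 1 = 1
  2 × 3^1 = 2 × 3 = 6
  0 × 3^2 = 0 × 9 = 0
  0 × 3^3 = 0 × 27 = 0
  1 × 3^4 = 1 × 81 = 81
  1 × 3^5 = 1 × 243 = 243
  1 × 3^6 = 1 × 729 = 729
  1 × 3^7 = 1 × 2187 = 2187
Sum = 1 + 6 + 0 + 0 + 81 + 243 + 729 + 2187
= 3247


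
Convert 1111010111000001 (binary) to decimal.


Positional values:
Bit 0: 1 × 2^0 = 1
Bit 6: 1 × 2^6 = 64
Bit 7: 1 × 2^7 = 128
Bit 8: 1 × 2^8 = 256
Bit 10: 1 × 2^10 = 1024
Bit 12: 1 × 2^12 = 4096
Bit 13: 1 × 2^13 = 8192
Bit 14: 1 × 2^14 = 16384
Bit 15: 1 × 2^15 = 32768
Sum = 1 + 64 + 128 + 256 + 1024 + 4096 + 8192 + 16384 + 32768
= 62913


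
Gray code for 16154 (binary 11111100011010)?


Binary: 11111100011010
Gray code: G = B XOR (B >> 1)
B >> 1 = 01111110001101
11111100011010 XOR 01111110001101:
  1 XOR 0 = 1
  1 XOR 1 = 0
  1 XOR 1 = 0
  1 XOR 1 = 0
  1 XOR 1 = 0
  1 XOR 1 = 0
  0 XOR 1 = 1
  0 XOR 0 = 0
  0 XOR 0 = 0
  1 XOR 0 = 1
  1 XOR 1 = 0
  0 XOR 1 = 1
  1 XOR 0 = 1
  0 XOR 1 = 1
= 10000010010111


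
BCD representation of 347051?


Each digit → 4-bit binary:
  3 → 0011
  4 → 0100
  7 → 0111
  0 → 0000
  5 → 0101
  1 → 0001
= 0011 0100 0111 0000 0101 0001


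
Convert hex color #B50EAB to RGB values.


Hex: #B50EAB
R = B5₁₆ = 181
G = 0E₁₆ = 14
B = AB₁₆ = 171
= RGB(181, 14, 171)


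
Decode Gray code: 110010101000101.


Gray code: 110010101000101
MSB stays the same: 1
Each subsequent bit = prev_binary XOR current_gray:
  B[1] = 1 XOR 1 = 0
  B[2] = 0 XOR 0 = 0
  B[3] = 0 XOR 0 = 0
  B[4] = 0 XOR 1 = 1
  B[5] = 1 XOR 0 = 1
  B[6] = 1 XOR 1 = 0
  B[7] = 0 XOR 0 = 0
  B[8] = 0 XOR 1 = 1
  B[9] = 1 XOR 0 = 1
  B[10] = 1 XOR 0 = 1
  B[11] = 1 XOR 0 = 1
  B[12] = 1 XOR 1 = 0
  B[13] = 0 XOR 0 = 0
  B[14] = 0 XOR 1 = 1
= 100011001111001 (18041 decimal)


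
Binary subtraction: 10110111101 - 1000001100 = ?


Align and subtract column by column (LSB to MSB, borrowing when needed):
  10110111101
- 01000001100
  -----------
  col 0: (1 - 0 borrow-in) - 0 → 1 - 0 = 1, borrow out 0
  col 1: (0 - 0 borrow-in) - 0 → 0 - 0 = 0, borrow out 0
  col 2: (1 - 0 borrow-in) - 1 → 1 - 1 = 0, borrow out 0
  col 3: (1 - 0 borrow-in) - 1 → 1 - 1 = 0, borrow out 0
  col 4: (1 - 0 borrow-in) - 0 → 1 - 0 = 1, borrow out 0
  col 5: (1 - 0 borrow-in) - 0 → 1 - 0 = 1, borrow out 0
  col 6: (0 - 0 borrow-in) - 0 → 0 - 0 = 0, borrow out 0
  col 7: (1 - 0 borrow-in) - 0 → 1 - 0 = 1, borrow out 0
  col 8: (1 - 0 borrow-in) - 0 → 1 - 0 = 1, borrow out 0
  col 9: (0 - 0 borrow-in) - 1 → borrow from next column: (0+2) - 1 = 1, borrow out 1
  col 10: (1 - 1 borrow-in) - 0 → 0 - 0 = 0, borrow out 0
Reading bits MSB→LSB: 01110110001
Strip leading zeros: 1110110001
= 1110110001


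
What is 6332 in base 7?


Divide by 7 repeatedly:
6332 ÷ 7 = 904 remainder 4
904 ÷ 7 = 129 remainder 1
129 ÷ 7 = 18 remainder 3
18 ÷ 7 = 2 remainder 4
2 ÷ 7 = 0 remainder 2
Reading remainders bottom-up:
= 24314


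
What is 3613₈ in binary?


Each octal digit → 3 binary bits:
  3 = 011
  6 = 110
  1 = 001
  3 = 011
Concatenate: 011 110 001 011
= 011110001011


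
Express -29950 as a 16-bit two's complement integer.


Original: 0111010011111110
Step 1 - Invert all bits: 1000101100000001
Step 2 - Add 1: 1000101100000001 + 1
= 1000101100000010 (represents -29950)


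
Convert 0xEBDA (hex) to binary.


Each hex digit → 4 binary bits:
  E = 1110
  B = 1011
  D = 1101
  A = 1010
Concatenate: 1110 1011 1101 1010
= 1110101111011010


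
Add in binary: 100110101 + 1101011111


Align and add column by column (LSB to MSB, carry propagating):
  00100110101
+ 01101011111
  -----------
  col 0: 1 + 1 + 0 (carry in) = 2 → bit 0, carry out 1
  col 1: 0 + 1 + 1 (carry in) = 2 → bit 0, carry out 1
  col 2: 1 + 1 + 1 (carry in) = 3 → bit 1, carry out 1
  col 3: 0 + 1 + 1 (carry in) = 2 → bit 0, carry out 1
  col 4: 1 + 1 + 1 (carry in) = 3 → bit 1, carry out 1
  col 5: 1 + 0 + 1 (carry in) = 2 → bit 0, carry out 1
  col 6: 0 + 1 + 1 (carry in) = 2 → bit 0, carry out 1
  col 7: 0 + 0 + 1 (carry in) = 1 → bit 1, carry out 0
  col 8: 1 + 1 + 0 (carry in) = 2 → bit 0, carry out 1
  col 9: 0 + 1 + 1 (carry in) = 2 → bit 0, carry out 1
  col 10: 0 + 0 + 1 (carry in) = 1 → bit 1, carry out 0
Reading bits MSB→LSB: 10010010100
Strip leading zeros: 10010010100
= 10010010100


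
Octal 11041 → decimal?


Positional values:
Position 0: 1 × 8^0 = 1
Position 1: 4 × 8^1 = 32
Position 2: 0 × 8^2 = 0
Position 3: 1 × 8^3 = 512
Position 4: 1 × 8^4 = 4096
Sum = 1 + 32 + 0 + 512 + 4096
= 4641


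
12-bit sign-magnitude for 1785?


Sign bit: 0 (positive)
Magnitude: 1785 = 11011111001
= 011011111001


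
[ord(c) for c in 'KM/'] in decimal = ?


String: 'KM/'  (3 characters)
Per-character ASCII lookup:
  'K': uppercase starts at 65: 'K' = 65 + 10 = 75
  'M': uppercase starts at 65: 'M' = 65 + 12 = 77
  '/': special character: '/' = 47
= 75 77 47


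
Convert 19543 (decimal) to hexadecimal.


Divide by 16 repeatedly:
19543 ÷ 16 = 1221 remainder 7 (7)
1221 ÷ 16 = 76 remainder 5 (5)
76 ÷ 16 = 4 remainder 12 (C)
4 ÷ 16 = 0 remainder 4 (4)
Reading remainders bottom-up:
= 0x4C57


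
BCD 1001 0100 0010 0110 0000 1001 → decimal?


Each 4-bit group → digit:
  1001 → 9
  0100 → 4
  0010 → 2
  0110 → 6
  0000 → 0
  1001 → 9
= 942609


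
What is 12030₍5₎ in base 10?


Positional values (base 5):
  0 × 5^0 = 0 × 1 = 0
  3 × 5^1 = 3 × 5 = 15
  0 × 5^2 = 0 × 25 = 0
  2 × 5^3 = 2 × 125 = 250
  1 × 5^4 = 1 × 625 = 625
Sum = 0 + 15 + 0 + 250 + 625
= 890


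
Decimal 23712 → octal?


Divide by 8 repeatedly:
23712 ÷ 8 = 2964 remainder 0
2964 ÷ 8 = 370 remainder 4
370 ÷ 8 = 46 remainder 2
46 ÷ 8 = 5 remainder 6
5 ÷ 8 = 0 remainder 5
Reading remainders bottom-up:
= 0o56240


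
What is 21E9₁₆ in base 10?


Positional values:
Position 0: 9 × 16^0 = 9 × 1 = 9
Position 1: E × 16^1 = 14 × 16 = 224
Position 2: 1 × 16^2 = 1 × 256 = 256
Position 3: 2 × 16^3 = 2 × 4096 = 8192
Sum = 9 + 224 + 256 + 8192
= 8681


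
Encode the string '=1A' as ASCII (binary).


String: '=1A'  (3 characters)
Per-character ASCII lookup:
  '=': special character: '=' = 61 → 111101
  '1': digits start at 48: '1' = 48 + 1 = 49 → 110001
  'A': uppercase starts at 65: 'A' = 65 + 0 = 65 → 1000001
= 111101 110001 1000001


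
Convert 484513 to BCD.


Each digit → 4-bit binary:
  4 → 0100
  8 → 1000
  4 → 0100
  5 → 0101
  1 → 0001
  3 → 0011
= 0100 1000 0100 0101 0001 0011


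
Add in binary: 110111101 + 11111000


Align and add column by column (LSB to MSB, carry propagating):
  0110111101
+ 0011111000
  ----------
  col 0: 1 + 0 + 0 (carry in) = 1 → bit 1, carry out 0
  col 1: 0 + 0 + 0 (carry in) = 0 → bit 0, carry out 0
  col 2: 1 + 0 + 0 (carry in) = 1 → bit 1, carry out 0
  col 3: 1 + 1 + 0 (carry in) = 2 → bit 0, carry out 1
  col 4: 1 + 1 + 1 (carry in) = 3 → bit 1, carry out 1
  col 5: 1 + 1 + 1 (carry in) = 3 → bit 1, carry out 1
  col 6: 0 + 1 + 1 (carry in) = 2 → bit 0, carry out 1
  col 7: 1 + 1 + 1 (carry in) = 3 → bit 1, carry out 1
  col 8: 1 + 0 + 1 (carry in) = 2 → bit 0, carry out 1
  col 9: 0 + 0 + 1 (carry in) = 1 → bit 1, carry out 0
Reading bits MSB→LSB: 1010110101
Strip leading zeros: 1010110101
= 1010110101


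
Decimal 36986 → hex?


Divide by 16 repeatedly:
36986 ÷ 16 = 2311 remainder 10 (A)
2311 ÷ 16 = 144 remainder 7 (7)
144 ÷ 16 = 9 remainder 0 (0)
9 ÷ 16 = 0 remainder 9 (9)
Reading remainders bottom-up:
= 0x907A


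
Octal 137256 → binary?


Each octal digit → 3 binary bits:
  1 = 001
  3 = 011
  7 = 111
  2 = 010
  5 = 101
  6 = 110
Concatenate: 001 011 111 010 101 110
= 001011111010101110


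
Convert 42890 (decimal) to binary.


Divide by 2 repeatedly:
42890 ÷ 2 = 21445 remainder 0
21445 ÷ 2 = 10722 remainder 1
10722 ÷ 2 = 5361 remainder 0
5361 ÷ 2 = 2680 remainder 1
2680 ÷ 2 = 1340 remainder 0
1340 ÷ 2 = 670 remainder 0
670 ÷ 2 = 335 remainder 0
335 ÷ 2 = 167 remainder 1
167 ÷ 2 = 83 remainder 1
83 ÷ 2 = 41 remainder 1
41 ÷ 2 = 20 remainder 1
20 ÷ 2 = 10 remainder 0
10 ÷ 2 = 5 remainder 0
5 ÷ 2 = 2 remainder 1
2 ÷ 2 = 1 remainder 0
1 ÷ 2 = 0 remainder 1
Reading remainders bottom-up:
= 1010011110001010


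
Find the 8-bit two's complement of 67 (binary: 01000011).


Original: 01000011
Step 1 - Invert all bits: 10111100
Step 2 - Add 1: 10111100 + 1
= 10111101 (represents -67)


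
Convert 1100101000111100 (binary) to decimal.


Positional values:
Bit 2: 1 × 2^2 = 4
Bit 3: 1 × 2^3 = 8
Bit 4: 1 × 2^4 = 16
Bit 5: 1 × 2^5 = 32
Bit 9: 1 × 2^9 = 512
Bit 11: 1 × 2^11 = 2048
Bit 14: 1 × 2^14 = 16384
Bit 15: 1 × 2^15 = 32768
Sum = 4 + 8 + 16 + 32 + 512 + 2048 + 16384 + 32768
= 51772


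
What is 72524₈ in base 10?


Positional values:
Position 0: 4 × 8^0 = 4
Position 1: 2 × 8^1 = 16
Position 2: 5 × 8^2 = 320
Position 3: 2 × 8^3 = 1024
Position 4: 7 × 8^4 = 28672
Sum = 4 + 16 + 320 + 1024 + 28672
= 30036


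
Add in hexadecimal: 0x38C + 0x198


Align and add column by column (LSB to MSB, each column mod 16 with carry):
  038C
+ 0198
  ----
  col 0: C(12) + 8(8) + 0 (carry in) = 20 → 4(4), carry out 1
  col 1: 8(8) + 9(9) + 1 (carry in) = 18 → 2(2), carry out 1
  col 2: 3(3) + 1(1) + 1 (carry in) = 5 → 5(5), carry out 0
  col 3: 0(0) + 0(0) + 0 (carry in) = 0 → 0(0), carry out 0
Reading digits MSB→LSB: 0524
Strip leading zeros: 524
= 0x524


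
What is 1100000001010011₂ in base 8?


Group into 3-bit groups: 001100000001010011
  001 = 1
  100 = 4
  000 = 0
  001 = 1
  010 = 2
  011 = 3
= 0o140123


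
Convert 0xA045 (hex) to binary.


Each hex digit → 4 binary bits:
  A = 1010
  0 = 0000
  4 = 0100
  5 = 0101
Concatenate: 1010 0000 0100 0101
= 1010000001000101


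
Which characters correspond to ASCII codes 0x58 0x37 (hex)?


Codes (hex): 0x58 0x37
Per-code ASCII lookup:
  0x58 = 88  (range 65-90: uppercase, 88 - 65 = 23) → 'X'
  0x37 = 55  (range 48-57: digits, 55 - 48 = 7) → '7'
= 'X7'


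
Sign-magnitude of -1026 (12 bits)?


Sign bit: 1 (negative)
Magnitude: 1026 = 10000000010
= 110000000010


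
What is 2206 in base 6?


Divide by 6 repeatedly:
2206 ÷ 6 = 367 remainder 4
367 ÷ 6 = 61 remainder 1
61 ÷ 6 = 10 remainder 1
10 ÷ 6 = 1 remainder 4
1 ÷ 6 = 0 remainder 1
Reading remainders bottom-up:
= 14114


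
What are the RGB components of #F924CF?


Hex: #F924CF
R = F9₁₆ = 249
G = 24₁₆ = 36
B = CF₁₆ = 207
= RGB(249, 36, 207)


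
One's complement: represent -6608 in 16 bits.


Original: 0001100111010000
Invert all bits:
  bit 0: 0 → 1
  bit 1: 0 → 1
  bit 2: 0 → 1
  bit 3: 1 → 0
  bit 4: 1 → 0
  bit 5: 0 → 1
  bit 6: 0 → 1
  bit 7: 1 → 0
  bit 8: 1 → 0
  bit 9: 1 → 0
  bit 10: 0 → 1
  bit 11: 1 → 0
  bit 12: 0 → 1
  bit 13: 0 → 1
  bit 14: 0 → 1
  bit 15: 0 → 1
= 1110011000101111


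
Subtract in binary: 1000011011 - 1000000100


Align and subtract column by column (LSB to MSB, borrowing when needed):
  1000011011
- 1000000100
  ----------
  col 0: (1 - 0 borrow-in) - 0 → 1 - 0 = 1, borrow out 0
  col 1: (1 - 0 borrow-in) - 0 → 1 - 0 = 1, borrow out 0
  col 2: (0 - 0 borrow-in) - 1 → borrow from next column: (0+2) - 1 = 1, borrow out 1
  col 3: (1 - 1 borrow-in) - 0 → 0 - 0 = 0, borrow out 0
  col 4: (1 - 0 borrow-in) - 0 → 1 - 0 = 1, borrow out 0
  col 5: (0 - 0 borrow-in) - 0 → 0 - 0 = 0, borrow out 0
  col 6: (0 - 0 borrow-in) - 0 → 0 - 0 = 0, borrow out 0
  col 7: (0 - 0 borrow-in) - 0 → 0 - 0 = 0, borrow out 0
  col 8: (0 - 0 borrow-in) - 0 → 0 - 0 = 0, borrow out 0
  col 9: (1 - 0 borrow-in) - 1 → 1 - 1 = 0, borrow out 0
Reading bits MSB→LSB: 0000010111
Strip leading zeros: 10111
= 10111


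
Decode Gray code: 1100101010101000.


Gray code: 1100101010101000
MSB stays the same: 1
Each subsequent bit = prev_binary XOR current_gray:
  B[1] = 1 XOR 1 = 0
  B[2] = 0 XOR 0 = 0
  B[3] = 0 XOR 0 = 0
  B[4] = 0 XOR 1 = 1
  B[5] = 1 XOR 0 = 1
  B[6] = 1 XOR 1 = 0
  B[7] = 0 XOR 0 = 0
  B[8] = 0 XOR 1 = 1
  B[9] = 1 XOR 0 = 1
  B[10] = 1 XOR 1 = 0
  B[11] = 0 XOR 0 = 0
  B[12] = 0 XOR 1 = 1
  B[13] = 1 XOR 0 = 1
  B[14] = 1 XOR 0 = 1
  B[15] = 1 XOR 0 = 1
= 1000110011001111 (36047 decimal)


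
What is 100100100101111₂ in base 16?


Group into 4-bit nibbles: 0100100100101111
  0100 = 4
  1001 = 9
  0010 = 2
  1111 = F
= 0x492F


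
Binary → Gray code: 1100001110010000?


Binary: 1100001110010000
Gray code: G = B XOR (B >> 1)
B >> 1 = 0110000111001000
1100001110010000 XOR 0110000111001000:
  1 XOR 0 = 1
  1 XOR 1 = 0
  0 XOR 1 = 1
  0 XOR 0 = 0
  0 XOR 0 = 0
  0 XOR 0 = 0
  1 XOR 0 = 1
  1 XOR 1 = 0
  1 XOR 1 = 0
  0 XOR 1 = 1
  0 XOR 0 = 0
  1 XOR 0 = 1
  0 XOR 1 = 1
  0 XOR 0 = 0
  0 XOR 0 = 0
  0 XOR 0 = 0
= 1010001001011000


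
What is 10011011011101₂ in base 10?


Positional values:
Bit 0: 1 × 2^0 = 1
Bit 2: 1 × 2^2 = 4
Bit 3: 1 × 2^3 = 8
Bit 4: 1 × 2^4 = 16
Bit 6: 1 × 2^6 = 64
Bit 7: 1 × 2^7 = 128
Bit 9: 1 × 2^9 = 512
Bit 10: 1 × 2^10 = 1024
Bit 13: 1 × 2^13 = 8192
Sum = 1 + 4 + 8 + 16 + 64 + 128 + 512 + 1024 + 8192
= 9949


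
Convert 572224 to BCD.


Each digit → 4-bit binary:
  5 → 0101
  7 → 0111
  2 → 0010
  2 → 0010
  2 → 0010
  4 → 0100
= 0101 0111 0010 0010 0010 0100


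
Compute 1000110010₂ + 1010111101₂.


Align and add column by column (LSB to MSB, carry propagating):
  01000110010
+ 01010111101
  -----------
  col 0: 0 + 1 + 0 (carry in) = 1 → bit 1, carry out 0
  col 1: 1 + 0 + 0 (carry in) = 1 → bit 1, carry out 0
  col 2: 0 + 1 + 0 (carry in) = 1 → bit 1, carry out 0
  col 3: 0 + 1 + 0 (carry in) = 1 → bit 1, carry out 0
  col 4: 1 + 1 + 0 (carry in) = 2 → bit 0, carry out 1
  col 5: 1 + 1 + 1 (carry in) = 3 → bit 1, carry out 1
  col 6: 0 + 0 + 1 (carry in) = 1 → bit 1, carry out 0
  col 7: 0 + 1 + 0 (carry in) = 1 → bit 1, carry out 0
  col 8: 0 + 0 + 0 (carry in) = 0 → bit 0, carry out 0
  col 9: 1 + 1 + 0 (carry in) = 2 → bit 0, carry out 1
  col 10: 0 + 0 + 1 (carry in) = 1 → bit 1, carry out 0
Reading bits MSB→LSB: 10011101111
Strip leading zeros: 10011101111
= 10011101111


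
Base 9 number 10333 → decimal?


Positional values (base 9):
  3 × 9^0 = 3 × 1 = 3
  3 × 9^1 = 3 × 9 = 27
  3 × 9^2 = 3 × 81 = 243
  0 × 9^3 = 0 × 729 = 0
  1 × 9^4 = 1 × 6561 = 6561
Sum = 3 + 27 + 243 + 0 + 6561
= 6834


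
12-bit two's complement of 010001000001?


Original: 010001000001
Step 1 - Invert all bits: 101110111110
Step 2 - Add 1: 101110111110 + 1
= 101110111111 (represents -1089)


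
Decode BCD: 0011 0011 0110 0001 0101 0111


Each 4-bit group → digit:
  0011 → 3
  0011 → 3
  0110 → 6
  0001 → 1
  0101 → 5
  0111 → 7
= 336157


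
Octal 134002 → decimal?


Positional values:
Position 0: 2 × 8^0 = 2
Position 1: 0 × 8^1 = 0
Position 2: 0 × 8^2 = 0
Position 3: 4 × 8^3 = 2048
Position 4: 3 × 8^4 = 12288
Position 5: 1 × 8^5 = 32768
Sum = 2 + 0 + 0 + 2048 + 12288 + 32768
= 47106


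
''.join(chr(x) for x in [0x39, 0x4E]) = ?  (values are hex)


Codes (hex): 0x39 0x4E
Per-code ASCII lookup:
  0x39 = 57  (range 48-57: digits, 57 - 48 = 9) → '9'
  0x4E = 78  (range 65-90: uppercase, 78 - 65 = 13) → 'N'
= '9N'


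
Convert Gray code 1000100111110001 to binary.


Gray code: 1000100111110001
MSB stays the same: 1
Each subsequent bit = prev_binary XOR current_gray:
  B[1] = 1 XOR 0 = 1
  B[2] = 1 XOR 0 = 1
  B[3] = 1 XOR 0 = 1
  B[4] = 1 XOR 1 = 0
  B[5] = 0 XOR 0 = 0
  B[6] = 0 XOR 0 = 0
  B[7] = 0 XOR 1 = 1
  B[8] = 1 XOR 1 = 0
  B[9] = 0 XOR 1 = 1
  B[10] = 1 XOR 1 = 0
  B[11] = 0 XOR 1 = 1
  B[12] = 1 XOR 0 = 1
  B[13] = 1 XOR 0 = 1
  B[14] = 1 XOR 0 = 1
  B[15] = 1 XOR 1 = 0
= 1111000101011110 (61790 decimal)


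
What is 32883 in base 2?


Divide by 2 repeatedly:
32883 ÷ 2 = 16441 remainder 1
16441 ÷ 2 = 8220 remainder 1
8220 ÷ 2 = 4110 remainder 0
4110 ÷ 2 = 2055 remainder 0
2055 ÷ 2 = 1027 remainder 1
1027 ÷ 2 = 513 remainder 1
513 ÷ 2 = 256 remainder 1
256 ÷ 2 = 128 remainder 0
128 ÷ 2 = 64 remainder 0
64 ÷ 2 = 32 remainder 0
32 ÷ 2 = 16 remainder 0
16 ÷ 2 = 8 remainder 0
8 ÷ 2 = 4 remainder 0
4 ÷ 2 = 2 remainder 0
2 ÷ 2 = 1 remainder 0
1 ÷ 2 = 0 remainder 1
Reading remainders bottom-up:
= 1000000001110011


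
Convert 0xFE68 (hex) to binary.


Each hex digit → 4 binary bits:
  F = 1111
  E = 1110
  6 = 0110
  8 = 1000
Concatenate: 1111 1110 0110 1000
= 1111111001101000


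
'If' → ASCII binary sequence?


String: 'If'  (2 characters)
Per-character ASCII lookup:
  'I': uppercase starts at 65: 'I' = 65 + 8 = 73 → 1001001
  'f': lowercase starts at 97: 'f' = 97 + 5 = 102 → 1100110
= 1001001 1100110


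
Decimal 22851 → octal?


Divide by 8 repeatedly:
22851 ÷ 8 = 2856 remainder 3
2856 ÷ 8 = 357 remainder 0
357 ÷ 8 = 44 remainder 5
44 ÷ 8 = 5 remainder 4
5 ÷ 8 = 0 remainder 5
Reading remainders bottom-up:
= 0o54503


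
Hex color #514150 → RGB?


Hex: #514150
R = 51₁₆ = 81
G = 41₁₆ = 65
B = 50₁₆ = 80
= RGB(81, 65, 80)


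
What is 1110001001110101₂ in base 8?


Group into 3-bit groups: 001110001001110101
  001 = 1
  110 = 6
  001 = 1
  001 = 1
  110 = 6
  101 = 5
= 0o161165


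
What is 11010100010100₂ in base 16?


Group into 4-bit nibbles: 0011010100010100
  0011 = 3
  0101 = 5
  0001 = 1
  0100 = 4
= 0x3514


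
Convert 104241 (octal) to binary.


Each octal digit → 3 binary bits:
  1 = 001
  0 = 000
  4 = 100
  2 = 010
  4 = 100
  1 = 001
Concatenate: 001 000 100 010 100 001
= 001000100010100001


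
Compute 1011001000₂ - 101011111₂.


Align and subtract column by column (LSB to MSB, borrowing when needed):
  1011001000
- 0101011111
  ----------
  col 0: (0 - 0 borrow-in) - 1 → borrow from next column: (0+2) - 1 = 1, borrow out 1
  col 1: (0 - 1 borrow-in) - 1 → borrow from next column: (-1+2) - 1 = 0, borrow out 1
  col 2: (0 - 1 borrow-in) - 1 → borrow from next column: (-1+2) - 1 = 0, borrow out 1
  col 3: (1 - 1 borrow-in) - 1 → borrow from next column: (0+2) - 1 = 1, borrow out 1
  col 4: (0 - 1 borrow-in) - 1 → borrow from next column: (-1+2) - 1 = 0, borrow out 1
  col 5: (0 - 1 borrow-in) - 0 → borrow from next column: (-1+2) - 0 = 1, borrow out 1
  col 6: (1 - 1 borrow-in) - 1 → borrow from next column: (0+2) - 1 = 1, borrow out 1
  col 7: (1 - 1 borrow-in) - 0 → 0 - 0 = 0, borrow out 0
  col 8: (0 - 0 borrow-in) - 1 → borrow from next column: (0+2) - 1 = 1, borrow out 1
  col 9: (1 - 1 borrow-in) - 0 → 0 - 0 = 0, borrow out 0
Reading bits MSB→LSB: 0101101001
Strip leading zeros: 101101001
= 101101001


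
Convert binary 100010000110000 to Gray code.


Binary: 100010000110000
Gray code: G = B XOR (B >> 1)
B >> 1 = 010001000011000
100010000110000 XOR 010001000011000:
  1 XOR 0 = 1
  0 XOR 1 = 1
  0 XOR 0 = 0
  0 XOR 0 = 0
  1 XOR 0 = 1
  0 XOR 1 = 1
  0 XOR 0 = 0
  0 XOR 0 = 0
  0 XOR 0 = 0
  1 XOR 0 = 1
  1 XOR 1 = 0
  0 XOR 1 = 1
  0 XOR 0 = 0
  0 XOR 0 = 0
  0 XOR 0 = 0
= 110011000101000


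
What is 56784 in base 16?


Divide by 16 repeatedly:
56784 ÷ 16 = 3549 remainder 0 (0)
3549 ÷ 16 = 221 remainder 13 (D)
221 ÷ 16 = 13 remainder 13 (D)
13 ÷ 16 = 0 remainder 13 (D)
Reading remainders bottom-up:
= 0xDDD0


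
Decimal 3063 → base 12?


Divide by 12 repeatedly:
3063 ÷ 12 = 255 remainder 3
255 ÷ 12 = 21 remainder 3
21 ÷ 12 = 1 remainder 9
1 ÷ 12 = 0 remainder 1
Reading remainders bottom-up:
= 1933


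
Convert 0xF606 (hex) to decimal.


Positional values:
Position 0: 6 × 16^0 = 6 × 1 = 6
Position 1: 0 × 16^1 = 0 × 16 = 0
Position 2: 6 × 16^2 = 6 × 256 = 1536
Position 3: F × 16^3 = 15 × 4096 = 61440
Sum = 6 + 0 + 1536 + 61440
= 62982


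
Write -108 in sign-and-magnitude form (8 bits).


Sign bit: 1 (negative)
Magnitude: 108 = 1101100
= 11101100


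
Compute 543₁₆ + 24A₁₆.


Align and add column by column (LSB to MSB, each column mod 16 with carry):
  0543
+ 024A
  ----
  col 0: 3(3) + A(10) + 0 (carry in) = 13 → D(13), carry out 0
  col 1: 4(4) + 4(4) + 0 (carry in) = 8 → 8(8), carry out 0
  col 2: 5(5) + 2(2) + 0 (carry in) = 7 → 7(7), carry out 0
  col 3: 0(0) + 0(0) + 0 (carry in) = 0 → 0(0), carry out 0
Reading digits MSB→LSB: 078D
Strip leading zeros: 78D
= 0x78D


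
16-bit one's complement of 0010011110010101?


Original: 0010011110010101
Invert all bits:
  bit 0: 0 → 1
  bit 1: 0 → 1
  bit 2: 1 → 0
  bit 3: 0 → 1
  bit 4: 0 → 1
  bit 5: 1 → 0
  bit 6: 1 → 0
  bit 7: 1 → 0
  bit 8: 1 → 0
  bit 9: 0 → 1
  bit 10: 0 → 1
  bit 11: 1 → 0
  bit 12: 0 → 1
  bit 13: 1 → 0
  bit 14: 0 → 1
  bit 15: 1 → 0
= 1101100001101010


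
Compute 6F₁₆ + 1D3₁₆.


Align and add column by column (LSB to MSB, each column mod 16 with carry):
  006F
+ 01D3
  ----
  col 0: F(15) + 3(3) + 0 (carry in) = 18 → 2(2), carry out 1
  col 1: 6(6) + D(13) + 1 (carry in) = 20 → 4(4), carry out 1
  col 2: 0(0) + 1(1) + 1 (carry in) = 2 → 2(2), carry out 0
  col 3: 0(0) + 0(0) + 0 (carry in) = 0 → 0(0), carry out 0
Reading digits MSB→LSB: 0242
Strip leading zeros: 242
= 0x242


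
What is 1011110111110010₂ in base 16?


Group into 4-bit nibbles: 1011110111110010
  1011 = B
  1101 = D
  1111 = F
  0010 = 2
= 0xBDF2


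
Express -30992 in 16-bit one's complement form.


Original: 0111100100010000
Invert all bits:
  bit 0: 0 → 1
  bit 1: 1 → 0
  bit 2: 1 → 0
  bit 3: 1 → 0
  bit 4: 1 → 0
  bit 5: 0 → 1
  bit 6: 0 → 1
  bit 7: 1 → 0
  bit 8: 0 → 1
  bit 9: 0 → 1
  bit 10: 0 → 1
  bit 11: 1 → 0
  bit 12: 0 → 1
  bit 13: 0 → 1
  bit 14: 0 → 1
  bit 15: 0 → 1
= 1000011011101111


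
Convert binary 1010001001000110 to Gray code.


Binary: 1010001001000110
Gray code: G = B XOR (B >> 1)
B >> 1 = 0101000100100011
1010001001000110 XOR 0101000100100011:
  1 XOR 0 = 1
  0 XOR 1 = 1
  1 XOR 0 = 1
  0 XOR 1 = 1
  0 XOR 0 = 0
  0 XOR 0 = 0
  1 XOR 0 = 1
  0 XOR 1 = 1
  0 XOR 0 = 0
  1 XOR 0 = 1
  0 XOR 1 = 1
  0 XOR 0 = 0
  0 XOR 0 = 0
  1 XOR 0 = 1
  1 XOR 1 = 0
  0 XOR 1 = 1
= 1111001101100101


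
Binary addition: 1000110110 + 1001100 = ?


Align and add column by column (LSB to MSB, carry propagating):
  01000110110
+ 00001001100
  -----------
  col 0: 0 + 0 + 0 (carry in) = 0 → bit 0, carry out 0
  col 1: 1 + 0 + 0 (carry in) = 1 → bit 1, carry out 0
  col 2: 1 + 1 + 0 (carry in) = 2 → bit 0, carry out 1
  col 3: 0 + 1 + 1 (carry in) = 2 → bit 0, carry out 1
  col 4: 1 + 0 + 1 (carry in) = 2 → bit 0, carry out 1
  col 5: 1 + 0 + 1 (carry in) = 2 → bit 0, carry out 1
  col 6: 0 + 1 + 1 (carry in) = 2 → bit 0, carry out 1
  col 7: 0 + 0 + 1 (carry in) = 1 → bit 1, carry out 0
  col 8: 0 + 0 + 0 (carry in) = 0 → bit 0, carry out 0
  col 9: 1 + 0 + 0 (carry in) = 1 → bit 1, carry out 0
  col 10: 0 + 0 + 0 (carry in) = 0 → bit 0, carry out 0
Reading bits MSB→LSB: 01010000010
Strip leading zeros: 1010000010
= 1010000010


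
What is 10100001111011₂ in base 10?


Positional values:
Bit 0: 1 × 2^0 = 1
Bit 1: 1 × 2^1 = 2
Bit 3: 1 × 2^3 = 8
Bit 4: 1 × 2^4 = 16
Bit 5: 1 × 2^5 = 32
Bit 6: 1 × 2^6 = 64
Bit 11: 1 × 2^11 = 2048
Bit 13: 1 × 2^13 = 8192
Sum = 1 + 2 + 8 + 16 + 32 + 64 + 2048 + 8192
= 10363


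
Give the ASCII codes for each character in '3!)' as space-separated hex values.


String: '3!)'  (3 characters)
Per-character ASCII lookup:
  '3': digits start at 48: '3' = 48 + 3 = 51 → 0x33
  '!': special character: '!' = 33 → 0x21
  ')': special character: ')' = 41 → 0x29
= 0x33 0x21 0x29


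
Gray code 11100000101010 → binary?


Gray code: 11100000101010
MSB stays the same: 1
Each subsequent bit = prev_binary XOR current_gray:
  B[1] = 1 XOR 1 = 0
  B[2] = 0 XOR 1 = 1
  B[3] = 1 XOR 0 = 1
  B[4] = 1 XOR 0 = 1
  B[5] = 1 XOR 0 = 1
  B[6] = 1 XOR 0 = 1
  B[7] = 1 XOR 0 = 1
  B[8] = 1 XOR 1 = 0
  B[9] = 0 XOR 0 = 0
  B[10] = 0 XOR 1 = 1
  B[11] = 1 XOR 0 = 1
  B[12] = 1 XOR 1 = 0
  B[13] = 0 XOR 0 = 0
= 10111111001100 (12236 decimal)


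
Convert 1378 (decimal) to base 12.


Divide by 12 repeatedly:
1378 ÷ 12 = 114 remainder 10
114 ÷ 12 = 9 remainder 6
9 ÷ 12 = 0 remainder 9
Reading remainders bottom-up:
= 96A


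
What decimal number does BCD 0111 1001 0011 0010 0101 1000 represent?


Each 4-bit group → digit:
  0111 → 7
  1001 → 9
  0011 → 3
  0010 → 2
  0101 → 5
  1000 → 8
= 793258


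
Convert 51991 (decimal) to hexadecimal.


Divide by 16 repeatedly:
51991 ÷ 16 = 3249 remainder 7 (7)
3249 ÷ 16 = 203 remainder 1 (1)
203 ÷ 16 = 12 remainder 11 (B)
12 ÷ 16 = 0 remainder 12 (C)
Reading remainders bottom-up:
= 0xCB17


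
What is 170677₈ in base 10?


Positional values:
Position 0: 7 × 8^0 = 7
Position 1: 7 × 8^1 = 56
Position 2: 6 × 8^2 = 384
Position 3: 0 × 8^3 = 0
Position 4: 7 × 8^4 = 28672
Position 5: 1 × 8^5 = 32768
Sum = 7 + 56 + 384 + 0 + 28672 + 32768
= 61887


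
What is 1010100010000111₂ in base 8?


Group into 3-bit groups: 001010100010000111
  001 = 1
  010 = 2
  100 = 4
  010 = 2
  000 = 0
  111 = 7
= 0o124207


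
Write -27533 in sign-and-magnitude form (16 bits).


Sign bit: 1 (negative)
Magnitude: 27533 = 110101110001101
= 1110101110001101


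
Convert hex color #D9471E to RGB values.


Hex: #D9471E
R = D9₁₆ = 217
G = 47₁₆ = 71
B = 1E₁₆ = 30
= RGB(217, 71, 30)


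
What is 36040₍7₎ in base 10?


Positional values (base 7):
  0 × 7^0 = 0 × 1 = 0
  4 × 7^1 = 4 × 7 = 28
  0 × 7^2 = 0 × 49 = 0
  6 × 7^3 = 6 × 343 = 2058
  3 × 7^4 = 3 × 2401 = 7203
Sum = 0 + 28 + 0 + 2058 + 7203
= 9289


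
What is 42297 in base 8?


Divide by 8 repeatedly:
42297 ÷ 8 = 5287 remainder 1
5287 ÷ 8 = 660 remainder 7
660 ÷ 8 = 82 remainder 4
82 ÷ 8 = 10 remainder 2
10 ÷ 8 = 1 remainder 2
1 ÷ 8 = 0 remainder 1
Reading remainders bottom-up:
= 0o122471


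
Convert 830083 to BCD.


Each digit → 4-bit binary:
  8 → 1000
  3 → 0011
  0 → 0000
  0 → 0000
  8 → 1000
  3 → 0011
= 1000 0011 0000 0000 1000 0011


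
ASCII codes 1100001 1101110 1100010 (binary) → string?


Codes (binary): 1100001 1101110 1100010
Per-code ASCII lookup:
  1100001 = 97  (range 97-122: lowercase, 97 - 97 = 0) → 'a'
  1101110 = 110  (range 97-122: lowercase, 110 - 97 = 13) → 'n'
  1100010 = 98  (range 97-122: lowercase, 98 - 97 = 1) → 'b'
= 'anb'
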